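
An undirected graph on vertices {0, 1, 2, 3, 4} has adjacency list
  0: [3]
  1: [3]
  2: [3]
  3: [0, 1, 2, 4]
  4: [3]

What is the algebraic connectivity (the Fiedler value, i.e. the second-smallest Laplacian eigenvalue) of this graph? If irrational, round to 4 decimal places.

1

Reading degrees in the order [0, 1, 2, 3, 4] gives [1, 1, 1, 4, 1]; set D = diag(1, 1, 1, 4, 1) and form L = D - A. Computing the eigenvalues of L and sorting gives [0, 1, 1, 1, 5]. The Fiedler value lambda_2 = 1 is strictly positive, so the graph is connected. By the matrix-tree theorem the graph has (1/5) * product of the nonzero eigenvalues = 1 spanning tree.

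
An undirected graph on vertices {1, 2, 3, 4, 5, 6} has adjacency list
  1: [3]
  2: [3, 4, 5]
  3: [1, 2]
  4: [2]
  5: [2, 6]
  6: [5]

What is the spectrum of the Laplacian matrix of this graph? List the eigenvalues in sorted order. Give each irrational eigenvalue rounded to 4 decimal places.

[0, 0.3820, 0.6972, 2, 2.6180, 4.3028]

Each diagonal entry of L is the vertex degree and each off-diagonal entry is -1 where an edge is present, 0 otherwise; in the order [1, 2, 3, 4, 5, 6] the diagonal is [1, 3, 2, 1, 2, 1]. L is symmetric positive semidefinite, so every eigenvalue is real and nonnegative. There is one zero in the spectrum, matching the 1 component.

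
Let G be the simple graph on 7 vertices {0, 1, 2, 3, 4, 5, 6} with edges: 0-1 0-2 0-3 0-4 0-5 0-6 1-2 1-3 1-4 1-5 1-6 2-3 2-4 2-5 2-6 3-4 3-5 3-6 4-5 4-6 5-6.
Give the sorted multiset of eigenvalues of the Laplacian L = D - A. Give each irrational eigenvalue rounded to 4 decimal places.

Each diagonal entry of L is the vertex degree and each off-diagonal entry is -1 where an edge is present, 0 otherwise; in the order [0, 1, 2, 3, 4, 5, 6] the diagonal is [6, 6, 6, 6, 6, 6, 6]. The multiplicity of 0 as a Laplacian eigenvalue equals the number of connected components. The eigenvalues sum to 42, which equals trace(L) = 2|E|. By the matrix-tree theorem the graph has (1/7) * product of the nonzero eigenvalues = 16807 spanning trees.

[0, 7, 7, 7, 7, 7, 7]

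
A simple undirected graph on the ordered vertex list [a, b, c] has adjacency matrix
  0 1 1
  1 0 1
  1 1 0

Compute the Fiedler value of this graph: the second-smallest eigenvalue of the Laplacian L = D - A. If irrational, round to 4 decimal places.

Each diagonal entry of L is the vertex degree and each off-diagonal entry is -1 where an edge is present, 0 otherwise; in the order [a, b, c] the diagonal is [2, 2, 2]. Computing the eigenvalues of L and sorting gives [0, 3, 3]. The Fiedler value lambda_2 = 3 is strictly positive, so the graph is connected.

3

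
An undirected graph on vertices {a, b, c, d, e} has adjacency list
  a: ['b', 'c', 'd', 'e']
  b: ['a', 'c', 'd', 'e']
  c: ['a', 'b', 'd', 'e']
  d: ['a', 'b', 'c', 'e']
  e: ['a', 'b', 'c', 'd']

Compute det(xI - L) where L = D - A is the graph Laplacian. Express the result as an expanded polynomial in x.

x^5 - 20x^4 + 150x^3 - 500x^2 + 625x

With the vertex order [a, b, c, d, e], the degrees are [4, 4, 4, 4, 4], giving D = diag(4, 4, 4, 4, 4) and L = D - A. L has integer entries, so p(x) = det(xI - L) has integer coefficients. Expanding the determinant yields x^5 - 20x^4 + 150x^3 - 500x^2 + 625x. The coefficient of x^4 equals -trace(L) = -20, matching the sum of degrees. By the matrix-tree theorem the graph has (1/5) * product of the nonzero eigenvalues = 125 spanning trees.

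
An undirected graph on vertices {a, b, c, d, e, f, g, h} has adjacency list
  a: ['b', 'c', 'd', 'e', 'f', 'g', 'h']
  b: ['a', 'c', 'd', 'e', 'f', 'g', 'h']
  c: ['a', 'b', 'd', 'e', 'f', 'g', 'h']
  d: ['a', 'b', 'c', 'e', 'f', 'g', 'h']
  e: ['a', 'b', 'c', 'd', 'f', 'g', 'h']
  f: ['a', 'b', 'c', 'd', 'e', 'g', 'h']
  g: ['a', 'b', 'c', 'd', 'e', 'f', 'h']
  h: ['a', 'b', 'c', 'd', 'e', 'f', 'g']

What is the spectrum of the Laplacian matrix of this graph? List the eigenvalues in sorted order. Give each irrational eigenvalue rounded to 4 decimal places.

Reading degrees in the order [a, b, c, d, e, f, g, h] gives [7, 7, 7, 7, 7, 7, 7, 7]; set D = diag(7, 7, 7, 7, 7, 7, 7, 7) and form L = D - A. Diagonalising L (or applying a numerical eigensolver to the 8x8 matrix) gives the spectrum above. The single zero eigenvalue shows the graph is connected. The largest eigenvalue, 8, is at most the vertex count 8. By the matrix-tree theorem the graph has (1/8) * product of the nonzero eigenvalues = 262144 spanning trees.

[0, 8, 8, 8, 8, 8, 8, 8]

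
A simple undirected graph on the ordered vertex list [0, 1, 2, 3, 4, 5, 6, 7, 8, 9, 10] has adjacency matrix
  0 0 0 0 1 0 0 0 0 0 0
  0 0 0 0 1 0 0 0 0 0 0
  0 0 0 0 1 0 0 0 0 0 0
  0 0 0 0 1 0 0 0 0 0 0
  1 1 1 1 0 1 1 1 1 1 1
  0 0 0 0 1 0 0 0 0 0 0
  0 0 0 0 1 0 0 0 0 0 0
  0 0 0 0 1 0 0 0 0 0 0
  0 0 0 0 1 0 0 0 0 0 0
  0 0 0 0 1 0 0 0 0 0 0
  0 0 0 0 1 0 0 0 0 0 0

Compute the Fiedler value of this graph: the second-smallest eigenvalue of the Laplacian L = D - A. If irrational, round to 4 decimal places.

1

With the vertex order [0, 1, 2, 3, 4, 5, 6, 7, 8, 9, 10], the degrees are [1, 1, 1, 1, 10, 1, 1, 1, 1, 1, 1], giving D = diag(1, 1, 1, 1, 10, 1, 1, 1, 1, 1, 1) and L = D - A. The sorted Laplacian eigenvalues are [0, 1, 1, 1, 1, 1, 1, 1, 1, 1, 11]; the algebraic connectivity is the second entry, 1. The eigenvalues sum to 20, which equals trace(L) = 2|E|.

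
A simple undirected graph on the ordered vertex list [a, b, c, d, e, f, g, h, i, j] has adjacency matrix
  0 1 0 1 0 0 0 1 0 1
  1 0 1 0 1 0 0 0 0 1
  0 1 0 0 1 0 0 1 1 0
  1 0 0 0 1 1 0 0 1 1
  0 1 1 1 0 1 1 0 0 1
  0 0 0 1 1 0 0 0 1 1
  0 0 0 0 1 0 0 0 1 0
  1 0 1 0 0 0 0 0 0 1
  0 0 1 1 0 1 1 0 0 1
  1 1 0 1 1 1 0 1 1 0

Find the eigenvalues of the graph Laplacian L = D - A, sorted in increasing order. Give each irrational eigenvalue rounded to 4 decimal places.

[0, 1.6504, 2.6403, 3.3766, 3.5782, 5, 5.7812, 6.1140, 7.4113, 8.4481]

Each diagonal entry of L is the vertex degree and each off-diagonal entry is -1 where an edge is present, 0 otherwise; in the order [a, b, c, d, e, f, g, h, i, j] the diagonal is [4, 4, 4, 5, 6, 4, 2, 3, 5, 7]. L is symmetric positive semidefinite, so every eigenvalue is real and nonnegative. The single zero eigenvalue shows the graph is connected. The eigenvalues sum to 44, which equals trace(L) = 2|E|.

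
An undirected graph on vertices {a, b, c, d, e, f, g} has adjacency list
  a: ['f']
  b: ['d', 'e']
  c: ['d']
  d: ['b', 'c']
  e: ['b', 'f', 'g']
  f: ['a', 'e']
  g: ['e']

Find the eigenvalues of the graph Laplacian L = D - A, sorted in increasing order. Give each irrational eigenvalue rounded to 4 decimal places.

[0, 0.2603, 0.6262, 1.4055, 2.2742, 3.0996, 4.3342]

With the vertex order [a, b, c, d, e, f, g], the degrees are [1, 2, 1, 2, 3, 2, 1], giving D = diag(1, 2, 1, 2, 3, 2, 1) and L = D - A. The multiplicity of 0 as a Laplacian eigenvalue equals the number of connected components. The single zero eigenvalue shows the graph is connected.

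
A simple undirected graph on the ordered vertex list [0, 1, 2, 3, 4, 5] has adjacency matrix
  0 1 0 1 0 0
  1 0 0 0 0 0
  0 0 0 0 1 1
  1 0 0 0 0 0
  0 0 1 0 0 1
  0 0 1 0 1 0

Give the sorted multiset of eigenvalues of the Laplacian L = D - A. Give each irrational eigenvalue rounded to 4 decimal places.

With the vertex order [0, 1, 2, 3, 4, 5], the degrees are [2, 1, 2, 1, 2, 2], giving D = diag(2, 1, 2, 1, 2, 2) and L = D - A. Since every row of L sums to 0, the all-ones vector is in the kernel and 0 is an eigenvalue. The 2 zero eigenvalues correspond to the 2 connected components. There are 2 zeros in the spectrum, matching the 2 components. The largest eigenvalue, 3, is at most the vertex count 6.

[0, 0, 1, 3, 3, 3]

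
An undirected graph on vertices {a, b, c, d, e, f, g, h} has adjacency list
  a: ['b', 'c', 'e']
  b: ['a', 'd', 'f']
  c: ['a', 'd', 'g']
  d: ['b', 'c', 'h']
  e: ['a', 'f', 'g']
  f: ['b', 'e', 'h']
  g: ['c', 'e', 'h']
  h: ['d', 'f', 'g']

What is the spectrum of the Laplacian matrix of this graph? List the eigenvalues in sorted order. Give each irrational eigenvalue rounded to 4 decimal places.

With the vertex order [a, b, c, d, e, f, g, h], the degrees are [3, 3, 3, 3, 3, 3, 3, 3], giving D = diag(3, 3, 3, 3, 3, 3, 3, 3) and L = D - A. L is symmetric positive semidefinite, so every eigenvalue is real and nonnegative. The eigenvalues sum to 24, which equals trace(L) = 2|E|.

[0, 2, 2, 2, 4, 4, 4, 6]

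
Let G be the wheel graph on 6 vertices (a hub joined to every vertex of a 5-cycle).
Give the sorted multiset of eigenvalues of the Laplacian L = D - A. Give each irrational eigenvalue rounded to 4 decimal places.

The graph has 6 vertices and degree multiset [5, 3, 3, 3, 3, 3]; D is the diagonal matrix of degrees and L = D - A. L is symmetric positive semidefinite, so every eigenvalue is real and nonnegative. The single zero eigenvalue shows the graph is connected. By the matrix-tree theorem the graph has (1/6) * product of the nonzero eigenvalues = 121 spanning trees.

[0, 2.3820, 2.3820, 4.6180, 4.6180, 6]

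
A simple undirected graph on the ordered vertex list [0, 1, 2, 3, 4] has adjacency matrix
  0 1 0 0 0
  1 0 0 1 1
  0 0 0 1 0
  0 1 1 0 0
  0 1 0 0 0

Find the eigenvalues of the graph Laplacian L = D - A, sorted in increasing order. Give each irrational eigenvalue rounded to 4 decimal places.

[0, 0.5188, 1, 2.3111, 4.1701]

Each diagonal entry of L is the vertex degree and each off-diagonal entry is -1 where an edge is present, 0 otherwise; in the order [0, 1, 2, 3, 4] the diagonal is [1, 3, 1, 2, 1]. L is symmetric positive semidefinite, so every eigenvalue is real and nonnegative. The single zero eigenvalue shows the graph is connected.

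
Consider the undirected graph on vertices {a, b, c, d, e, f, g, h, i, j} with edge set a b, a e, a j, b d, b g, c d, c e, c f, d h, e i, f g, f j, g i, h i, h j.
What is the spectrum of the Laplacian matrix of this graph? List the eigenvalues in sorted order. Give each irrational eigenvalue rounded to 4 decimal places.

[0, 2, 2, 2, 2, 2, 5, 5, 5, 5]

With the vertex order [a, b, c, d, e, f, g, h, i, j], the degrees are [3, 3, 3, 3, 3, 3, 3, 3, 3, 3], giving D = diag(3, 3, 3, 3, 3, 3, 3, 3, 3, 3) and L = D - A. Diagonalising L (or applying a numerical eigensolver to the 10x10 matrix) gives the spectrum above. By the matrix-tree theorem the graph has (1/10) * product of the nonzero eigenvalues = 2000 spanning trees. There is one zero in the spectrum, matching the 1 component.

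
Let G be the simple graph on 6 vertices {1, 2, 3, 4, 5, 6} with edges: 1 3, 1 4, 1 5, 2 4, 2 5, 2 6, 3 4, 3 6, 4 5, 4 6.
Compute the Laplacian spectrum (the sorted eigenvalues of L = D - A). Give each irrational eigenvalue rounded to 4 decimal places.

[0, 2.3820, 2.3820, 4.6180, 4.6180, 6]

Reading degrees in the order [1, 2, 3, 4, 5, 6] gives [3, 3, 3, 5, 3, 3]; set D = diag(3, 3, 3, 5, 3, 3) and form L = D - A. Diagonalising L (or applying a numerical eigensolver to the 6x6 matrix) gives the spectrum above. The single zero eigenvalue shows the graph is connected. The largest eigenvalue, 6, is at most the vertex count 6.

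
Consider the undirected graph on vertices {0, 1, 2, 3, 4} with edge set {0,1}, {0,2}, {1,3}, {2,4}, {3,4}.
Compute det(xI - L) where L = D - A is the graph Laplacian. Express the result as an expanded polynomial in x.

Reading degrees in the order [0, 1, 2, 3, 4] gives [2, 2, 2, 2, 2]; set D = diag(2, 2, 2, 2, 2) and form L = D - A. L has integer entries, so p(x) = det(xI - L) has integer coefficients. Expanding the determinant yields x^5 - 10x^4 + 35x^3 - 50x^2 + 25x. The coefficient of x^4 equals -trace(L) = -10, matching the sum of degrees. The eigenvalues sum to 10, which equals trace(L) = 2|E|. There is one zero in the spectrum, matching the 1 component.

x^5 - 10x^4 + 35x^3 - 50x^2 + 25x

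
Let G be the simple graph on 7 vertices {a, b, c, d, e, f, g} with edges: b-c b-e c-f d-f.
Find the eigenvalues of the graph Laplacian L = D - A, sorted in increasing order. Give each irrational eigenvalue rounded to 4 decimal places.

[0, 0, 0, 0.3820, 1.3820, 2.6180, 3.6180]

Reading degrees in the order [a, b, c, d, e, f, g] gives [0, 2, 2, 1, 1, 2, 0]; set D = diag(0, 2, 2, 1, 1, 2, 0) and form L = D - A. Diagonalising L (or applying a numerical eigensolver to the 7x7 matrix) gives the spectrum above. The 3 zero eigenvalues correspond to the 3 connected components. The largest eigenvalue, 3.6180, is at most the vertex count 7. There are 3 zeros in the spectrum, matching the 3 components.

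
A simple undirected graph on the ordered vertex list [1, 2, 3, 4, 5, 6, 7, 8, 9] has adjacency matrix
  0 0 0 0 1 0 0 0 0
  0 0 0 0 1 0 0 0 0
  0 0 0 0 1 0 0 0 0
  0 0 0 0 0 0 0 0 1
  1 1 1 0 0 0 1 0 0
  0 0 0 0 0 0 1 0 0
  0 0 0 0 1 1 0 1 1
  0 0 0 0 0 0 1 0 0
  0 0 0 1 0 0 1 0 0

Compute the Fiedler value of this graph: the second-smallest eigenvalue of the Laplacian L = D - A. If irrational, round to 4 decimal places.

0.2825

With the vertex order [1, 2, 3, 4, 5, 6, 7, 8, 9], the degrees are [1, 1, 1, 1, 4, 1, 4, 1, 2], giving D = diag(1, 1, 1, 1, 4, 1, 4, 1, 2) and L = D - A. Computing the eigenvalues of L and sorting gives [0, 0.2825, 0.5784, 1, 1, 1, 2.3735, 4.0864, 5.6793]. The Fiedler value lambda_2 = 0.2825 is strictly positive, so the graph is connected.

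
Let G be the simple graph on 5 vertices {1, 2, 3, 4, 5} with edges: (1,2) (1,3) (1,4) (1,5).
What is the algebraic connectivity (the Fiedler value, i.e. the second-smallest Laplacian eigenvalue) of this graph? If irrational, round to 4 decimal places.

1

Reading degrees in the order [1, 2, 3, 4, 5] gives [4, 1, 1, 1, 1]; set D = diag(4, 1, 1, 1, 1) and form L = D - A. The sorted Laplacian eigenvalues are [0, 1, 1, 1, 5]; the algebraic connectivity is the second entry, 1. By the matrix-tree theorem the graph has (1/5) * product of the nonzero eigenvalues = 1 spanning tree. There is one zero in the spectrum, matching the 1 component.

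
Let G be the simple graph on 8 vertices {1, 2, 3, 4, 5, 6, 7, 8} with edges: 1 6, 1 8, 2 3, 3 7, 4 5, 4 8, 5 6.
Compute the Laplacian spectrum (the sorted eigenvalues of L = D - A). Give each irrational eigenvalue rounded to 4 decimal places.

Reading degrees in the order [1, 2, 3, 4, 5, 6, 7, 8] gives [2, 1, 2, 2, 2, 2, 1, 2]; set D = diag(2, 1, 2, 2, 2, 2, 1, 2) and form L = D - A. The multiplicity of 0 as a Laplacian eigenvalue equals the number of connected components. The 2 zero eigenvalues correspond to the 2 connected components. The eigenvalues sum to 14, which equals trace(L) = 2|E|.

[0, 0, 1, 1.3820, 1.3820, 3, 3.6180, 3.6180]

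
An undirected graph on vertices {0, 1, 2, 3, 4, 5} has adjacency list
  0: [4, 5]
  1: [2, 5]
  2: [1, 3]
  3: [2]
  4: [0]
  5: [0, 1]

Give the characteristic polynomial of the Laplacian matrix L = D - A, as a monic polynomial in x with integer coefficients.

x^6 - 10x^5 + 36x^4 - 56x^3 + 35x^2 - 6x

With the vertex order [0, 1, 2, 3, 4, 5], the degrees are [2, 2, 2, 1, 1, 2], giving D = diag(2, 2, 2, 1, 1, 2) and L = D - A. L has integer entries, so p(x) = det(xI - L) has integer coefficients. Expanding the determinant yields x^6 - 10x^5 + 36x^4 - 56x^3 + 35x^2 - 6x. The constant term is 0 because L is singular (the all-ones vector lies in its kernel). The largest eigenvalue, 3.7321, is at most the vertex count 6.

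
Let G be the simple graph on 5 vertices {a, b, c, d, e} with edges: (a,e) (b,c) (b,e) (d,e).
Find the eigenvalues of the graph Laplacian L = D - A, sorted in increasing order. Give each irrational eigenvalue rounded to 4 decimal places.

Each diagonal entry of L is the vertex degree and each off-diagonal entry is -1 where an edge is present, 0 otherwise; in the order [a, b, c, d, e] the diagonal is [1, 2, 1, 1, 3]. The multiplicity of 0 as a Laplacian eigenvalue equals the number of connected components.

[0, 0.5188, 1, 2.3111, 4.1701]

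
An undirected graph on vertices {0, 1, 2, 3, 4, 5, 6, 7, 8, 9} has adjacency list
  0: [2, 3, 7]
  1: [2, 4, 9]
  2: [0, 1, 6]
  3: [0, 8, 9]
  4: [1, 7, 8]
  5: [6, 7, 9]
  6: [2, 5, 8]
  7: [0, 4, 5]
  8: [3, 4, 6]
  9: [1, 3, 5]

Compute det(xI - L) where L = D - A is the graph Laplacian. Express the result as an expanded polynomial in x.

x^10 - 30x^9 + 390x^8 - 2880x^7 + 13305x^6 - 39882x^5 + 77640x^4 - 94800x^3 + 66000x^2 - 20000x

With the vertex order [0, 1, 2, 3, 4, 5, 6, 7, 8, 9], the degrees are [3, 3, 3, 3, 3, 3, 3, 3, 3, 3], giving D = diag(3, 3, 3, 3, 3, 3, 3, 3, 3, 3) and L = D - A. Computing det(xI - L) by cofactor expansion (or equivalently via sum-over-permutations) gives x^10 - 30x^9 + 390x^8 - 2880x^7 + 13305x^6 - 39882x^5 + 77640x^4 - 94800x^3 + 66000x^2 - 20000x. The coefficient of x^9 equals -trace(L) = -30, matching the sum of degrees.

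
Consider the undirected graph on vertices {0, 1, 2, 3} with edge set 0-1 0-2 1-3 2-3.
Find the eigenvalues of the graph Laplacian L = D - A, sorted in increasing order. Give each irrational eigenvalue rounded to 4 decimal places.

[0, 2, 2, 4]

Reading degrees in the order [0, 1, 2, 3] gives [2, 2, 2, 2]; set D = diag(2, 2, 2, 2) and form L = D - A. L is symmetric positive semidefinite, so every eigenvalue is real and nonnegative. By the matrix-tree theorem the graph has (1/4) * product of the nonzero eigenvalues = 4 spanning trees.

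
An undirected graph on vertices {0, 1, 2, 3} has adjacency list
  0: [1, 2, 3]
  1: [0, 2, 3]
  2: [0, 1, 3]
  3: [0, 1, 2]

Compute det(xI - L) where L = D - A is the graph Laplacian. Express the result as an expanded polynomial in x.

With the vertex order [0, 1, 2, 3], the degrees are [3, 3, 3, 3], giving D = diag(3, 3, 3, 3) and L = D - A. L has integer entries, so p(x) = det(xI - L) has integer coefficients. Expanding the determinant yields x^4 - 12x^3 + 48x^2 - 64x. The coefficient of x^3 equals -trace(L) = -12, matching the sum of degrees. By the matrix-tree theorem the graph has (1/4) * product of the nonzero eigenvalues = 16 spanning trees.

x^4 - 12x^3 + 48x^2 - 64x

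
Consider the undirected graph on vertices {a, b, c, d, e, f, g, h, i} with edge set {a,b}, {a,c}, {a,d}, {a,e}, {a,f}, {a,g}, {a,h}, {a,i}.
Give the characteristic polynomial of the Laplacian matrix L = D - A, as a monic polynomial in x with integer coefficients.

Each diagonal entry of L is the vertex degree and each off-diagonal entry is -1 where an edge is present, 0 otherwise; in the order [a, b, c, d, e, f, g, h, i] the diagonal is [8, 1, 1, 1, 1, 1, 1, 1, 1]. L has integer entries, so p(x) = det(xI - L) has integer coefficients. Expanding the determinant yields x^9 - 16x^8 + 84x^7 - 224x^6 + 350x^5 - 336x^4 + 196x^3 - 64x^2 + 9x. The constant term is 0 because L is singular (the all-ones vector lies in its kernel). By the matrix-tree theorem the graph has (1/9) * product of the nonzero eigenvalues = 1 spanning tree.

x^9 - 16x^8 + 84x^7 - 224x^6 + 350x^5 - 336x^4 + 196x^3 - 64x^2 + 9x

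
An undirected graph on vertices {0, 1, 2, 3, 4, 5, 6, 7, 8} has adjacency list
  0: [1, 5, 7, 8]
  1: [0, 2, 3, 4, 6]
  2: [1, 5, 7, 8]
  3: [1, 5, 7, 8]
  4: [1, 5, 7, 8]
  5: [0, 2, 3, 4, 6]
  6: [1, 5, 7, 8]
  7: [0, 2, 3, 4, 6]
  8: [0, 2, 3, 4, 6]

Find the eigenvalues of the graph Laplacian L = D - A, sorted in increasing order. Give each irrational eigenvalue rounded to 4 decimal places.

[0, 4, 4, 4, 4, 5, 5, 5, 9]

Each diagonal entry of L is the vertex degree and each off-diagonal entry is -1 where an edge is present, 0 otherwise; in the order [0, 1, 2, 3, 4, 5, 6, 7, 8] the diagonal is [4, 5, 4, 4, 4, 5, 4, 5, 5]. L is symmetric positive semidefinite, so every eigenvalue is real and nonnegative. The single zero eigenvalue shows the graph is connected. There is one zero in the spectrum, matching the 1 component. The eigenvalues sum to 40, which equals trace(L) = 2|E|.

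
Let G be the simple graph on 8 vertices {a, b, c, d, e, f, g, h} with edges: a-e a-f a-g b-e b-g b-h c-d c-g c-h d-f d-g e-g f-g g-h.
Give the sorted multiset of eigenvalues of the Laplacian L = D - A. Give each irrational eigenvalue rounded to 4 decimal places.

[0, 1.7530, 1.7530, 3.4450, 3.4450, 4.8019, 4.8019, 8]

Reading degrees in the order [a, b, c, d, e, f, g, h] gives [3, 3, 3, 3, 3, 3, 7, 3]; set D = diag(3, 3, 3, 3, 3, 3, 7, 3) and form L = D - A. The multiplicity of 0 as a Laplacian eigenvalue equals the number of connected components. By the matrix-tree theorem the graph has (1/8) * product of the nonzero eigenvalues = 841 spanning trees.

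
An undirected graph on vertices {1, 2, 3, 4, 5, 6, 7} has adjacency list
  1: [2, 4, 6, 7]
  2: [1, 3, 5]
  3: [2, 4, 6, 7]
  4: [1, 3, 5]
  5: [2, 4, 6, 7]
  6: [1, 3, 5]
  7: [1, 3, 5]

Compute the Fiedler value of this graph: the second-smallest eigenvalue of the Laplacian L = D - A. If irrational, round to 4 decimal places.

3

Reading degrees in the order [1, 2, 3, 4, 5, 6, 7] gives [4, 3, 4, 3, 4, 3, 3]; set D = diag(4, 3, 4, 3, 4, 3, 3) and form L = D - A. Computing the eigenvalues of L and sorting gives [0, 3, 3, 3, 4, 4, 7]. The Fiedler value lambda_2 = 3 is strictly positive, so the graph is connected. The largest eigenvalue, 7, is at most the vertex count 7. The eigenvalues sum to 24, which equals trace(L) = 2|E|.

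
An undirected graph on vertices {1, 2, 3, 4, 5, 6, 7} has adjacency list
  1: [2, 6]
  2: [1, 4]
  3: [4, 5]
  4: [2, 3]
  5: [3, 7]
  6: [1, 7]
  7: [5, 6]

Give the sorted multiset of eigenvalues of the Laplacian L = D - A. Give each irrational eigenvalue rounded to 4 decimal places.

With the vertex order [1, 2, 3, 4, 5, 6, 7], the degrees are [2, 2, 2, 2, 2, 2, 2], giving D = diag(2, 2, 2, 2, 2, 2, 2) and L = D - A. Diagonalising L (or applying a numerical eigensolver to the 7x7 matrix) gives the spectrum above. The single zero eigenvalue shows the graph is connected.

[0, 0.7530, 0.7530, 2.4450, 2.4450, 3.8019, 3.8019]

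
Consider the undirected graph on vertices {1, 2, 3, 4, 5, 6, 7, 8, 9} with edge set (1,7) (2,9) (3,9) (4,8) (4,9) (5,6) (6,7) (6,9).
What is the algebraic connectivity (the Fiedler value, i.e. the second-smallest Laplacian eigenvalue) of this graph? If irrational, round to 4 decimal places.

Each diagonal entry of L is the vertex degree and each off-diagonal entry is -1 where an edge is present, 0 otherwise; in the order [1, 2, 3, 4, 5, 6, 7, 8, 9] the diagonal is [1, 1, 1, 2, 1, 3, 2, 1, 4]. The smallest Laplacian eigenvalue is always 0. The next one, lambda_2 = 0.2427, measures how hard the graph is to disconnect: larger values mean better connectivity. The eigenvalues sum to 16, which equals trace(L) = 2|E|.

0.2427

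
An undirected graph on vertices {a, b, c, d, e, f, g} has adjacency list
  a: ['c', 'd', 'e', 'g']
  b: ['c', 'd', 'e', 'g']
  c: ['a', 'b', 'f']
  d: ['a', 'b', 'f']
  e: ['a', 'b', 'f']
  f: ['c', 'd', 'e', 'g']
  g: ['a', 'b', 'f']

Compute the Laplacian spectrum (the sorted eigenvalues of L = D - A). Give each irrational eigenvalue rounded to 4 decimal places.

[0, 3, 3, 3, 4, 4, 7]

Each diagonal entry of L is the vertex degree and each off-diagonal entry is -1 where an edge is present, 0 otherwise; in the order [a, b, c, d, e, f, g] the diagonal is [4, 4, 3, 3, 3, 4, 3]. Diagonalising L (or applying a numerical eigensolver to the 7x7 matrix) gives the spectrum above. The single zero eigenvalue shows the graph is connected. The eigenvalues sum to 24, which equals trace(L) = 2|E|.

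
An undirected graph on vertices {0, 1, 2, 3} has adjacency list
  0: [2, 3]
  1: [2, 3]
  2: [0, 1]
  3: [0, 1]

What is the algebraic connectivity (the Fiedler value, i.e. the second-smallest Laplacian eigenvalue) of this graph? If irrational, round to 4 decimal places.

2

With the vertex order [0, 1, 2, 3], the degrees are [2, 2, 2, 2], giving D = diag(2, 2, 2, 2) and L = D - A. The sorted Laplacian eigenvalues are [0, 2, 2, 4]; the algebraic connectivity is the second entry, 2.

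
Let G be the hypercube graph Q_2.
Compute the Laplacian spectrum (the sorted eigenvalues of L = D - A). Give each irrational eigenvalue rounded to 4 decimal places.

[0, 2, 2, 4]

The graph has 4 vertices and degree multiset [2, 2, 2, 2]; D is the diagonal matrix of degrees and L = D - A. Since every row of L sums to 0, the all-ones vector is in the kernel and 0 is an eigenvalue.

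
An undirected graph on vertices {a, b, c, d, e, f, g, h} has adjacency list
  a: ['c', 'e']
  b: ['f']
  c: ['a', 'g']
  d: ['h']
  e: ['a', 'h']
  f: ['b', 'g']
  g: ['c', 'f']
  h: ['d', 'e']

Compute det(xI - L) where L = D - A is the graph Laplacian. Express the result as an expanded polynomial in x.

Reading degrees in the order [a, b, c, d, e, f, g, h] gives [2, 1, 2, 1, 2, 2, 2, 2]; set D = diag(2, 1, 2, 1, 2, 2, 2, 2) and form L = D - A. L has integer entries, so p(x) = det(xI - L) has integer coefficients. Expanding the determinant yields x^8 - 14x^7 + 78x^6 - 220x^5 + 330x^4 - 252x^3 + 84x^2 - 8x. The coefficient of x^7 equals -trace(L) = -14, matching the sum of degrees. By the matrix-tree theorem the graph has (1/8) * product of the nonzero eigenvalues = 1 spanning tree. There is one zero in the spectrum, matching the 1 component.

x^8 - 14x^7 + 78x^6 - 220x^5 + 330x^4 - 252x^3 + 84x^2 - 8x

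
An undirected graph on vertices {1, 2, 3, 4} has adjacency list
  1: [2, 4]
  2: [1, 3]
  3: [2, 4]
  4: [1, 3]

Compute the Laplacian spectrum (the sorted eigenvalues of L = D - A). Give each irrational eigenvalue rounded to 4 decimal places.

[0, 2, 2, 4]

Each diagonal entry of L is the vertex degree and each off-diagonal entry is -1 where an edge is present, 0 otherwise; in the order [1, 2, 3, 4] the diagonal is [2, 2, 2, 2]. The multiplicity of 0 as a Laplacian eigenvalue equals the number of connected components. The single zero eigenvalue shows the graph is connected. The eigenvalues sum to 8, which equals trace(L) = 2|E|. There is one zero in the spectrum, matching the 1 component.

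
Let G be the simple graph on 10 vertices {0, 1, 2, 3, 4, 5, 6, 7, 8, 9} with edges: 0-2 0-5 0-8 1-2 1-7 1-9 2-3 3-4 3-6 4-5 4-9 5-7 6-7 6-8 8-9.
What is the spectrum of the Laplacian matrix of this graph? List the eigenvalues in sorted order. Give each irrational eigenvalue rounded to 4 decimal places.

[0, 2, 2, 2, 2, 2, 5, 5, 5, 5]

Each diagonal entry of L is the vertex degree and each off-diagonal entry is -1 where an edge is present, 0 otherwise; in the order [0, 1, 2, 3, 4, 5, 6, 7, 8, 9] the diagonal is [3, 3, 3, 3, 3, 3, 3, 3, 3, 3]. The multiplicity of 0 as a Laplacian eigenvalue equals the number of connected components. The single zero eigenvalue shows the graph is connected. The largest eigenvalue, 5, is at most the vertex count 10. The eigenvalues sum to 30, which equals trace(L) = 2|E|.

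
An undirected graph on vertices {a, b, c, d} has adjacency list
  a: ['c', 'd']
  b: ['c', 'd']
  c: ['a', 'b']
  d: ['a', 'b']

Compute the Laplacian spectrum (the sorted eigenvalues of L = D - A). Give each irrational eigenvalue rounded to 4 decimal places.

With the vertex order [a, b, c, d], the degrees are [2, 2, 2, 2], giving D = diag(2, 2, 2, 2) and L = D - A. Diagonalising L (or applying a numerical eigensolver to the 4x4 matrix) gives the spectrum above. There is one zero in the spectrum, matching the 1 component. The eigenvalues sum to 8, which equals trace(L) = 2|E|.

[0, 2, 2, 4]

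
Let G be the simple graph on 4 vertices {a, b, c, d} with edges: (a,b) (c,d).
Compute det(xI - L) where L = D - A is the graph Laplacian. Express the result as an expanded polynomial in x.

x^4 - 4x^3 + 4x^2

Each diagonal entry of L is the vertex degree and each off-diagonal entry is -1 where an edge is present, 0 otherwise; in the order [a, b, c, d] the diagonal is [1, 1, 1, 1]. Computing det(xI - L) by cofactor expansion (or equivalently via sum-over-permutations) gives x^4 - 4x^3 + 4x^2. Since p(0) = det(-L) = 0, x divides p(x). The largest eigenvalue, 2, is at most the vertex count 4.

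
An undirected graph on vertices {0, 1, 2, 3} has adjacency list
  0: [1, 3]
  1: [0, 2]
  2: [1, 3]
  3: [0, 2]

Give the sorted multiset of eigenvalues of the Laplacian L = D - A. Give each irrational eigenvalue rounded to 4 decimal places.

With the vertex order [0, 1, 2, 3], the degrees are [2, 2, 2, 2], giving D = diag(2, 2, 2, 2) and L = D - A. Since every row of L sums to 0, the all-ones vector is in the kernel and 0 is an eigenvalue. There is one zero in the spectrum, matching the 1 component.

[0, 2, 2, 4]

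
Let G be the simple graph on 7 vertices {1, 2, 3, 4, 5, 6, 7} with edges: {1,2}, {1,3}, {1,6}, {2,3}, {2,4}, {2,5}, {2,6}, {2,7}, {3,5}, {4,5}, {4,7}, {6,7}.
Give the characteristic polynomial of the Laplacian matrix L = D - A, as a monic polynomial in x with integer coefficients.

With the vertex order [1, 2, 3, 4, 5, 6, 7], the degrees are [3, 6, 3, 3, 3, 3, 3], giving D = diag(3, 6, 3, 3, 3, 3, 3) and L = D - A. L has integer entries, so p(x) = det(xI - L) has integer coefficients. Expanding the determinant yields x^7 - 24x^6 + 231x^5 - 1140x^4 + 3036x^3 - 4128x^2 + 2240x. The coefficient of x^6 equals -trace(L) = -24, matching the sum of degrees. The eigenvalues sum to 24, which equals trace(L) = 2|E|.

x^7 - 24x^6 + 231x^5 - 1140x^4 + 3036x^3 - 4128x^2 + 2240x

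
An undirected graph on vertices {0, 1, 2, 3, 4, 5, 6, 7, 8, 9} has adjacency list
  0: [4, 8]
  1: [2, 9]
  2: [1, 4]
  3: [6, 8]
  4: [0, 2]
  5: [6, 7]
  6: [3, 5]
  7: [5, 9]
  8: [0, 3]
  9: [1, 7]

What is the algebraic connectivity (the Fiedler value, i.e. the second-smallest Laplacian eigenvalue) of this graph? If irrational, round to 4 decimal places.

With the vertex order [0, 1, 2, 3, 4, 5, 6, 7, 8, 9], the degrees are [2, 2, 2, 2, 2, 2, 2, 2, 2, 2], giving D = diag(2, 2, 2, 2, 2, 2, 2, 2, 2, 2) and L = D - A. Computing the eigenvalues of L and sorting gives [0, 0.3820, 0.3820, 1.3820, 1.3820, 2.6180, 2.6180, 3.6180, 3.6180, 4]. The Fiedler value lambda_2 = 0.3820 is strictly positive, so the graph is connected. The eigenvalues sum to 20, which equals trace(L) = 2|E|. By the matrix-tree theorem the graph has (1/10) * product of the nonzero eigenvalues = 10 spanning trees.

0.3820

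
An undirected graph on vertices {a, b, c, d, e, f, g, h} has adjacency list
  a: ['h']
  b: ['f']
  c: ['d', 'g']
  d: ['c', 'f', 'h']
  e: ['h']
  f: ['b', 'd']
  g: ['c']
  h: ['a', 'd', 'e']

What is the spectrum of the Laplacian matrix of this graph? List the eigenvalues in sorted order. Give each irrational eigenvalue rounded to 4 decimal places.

[0, 0.3065, 0.3820, 1, 1.6703, 2.6180, 3.3297, 4.6935]

With the vertex order [a, b, c, d, e, f, g, h], the degrees are [1, 1, 2, 3, 1, 2, 1, 3], giving D = diag(1, 1, 2, 3, 1, 2, 1, 3) and L = D - A. Since every row of L sums to 0, the all-ones vector is in the kernel and 0 is an eigenvalue. There is one zero in the spectrum, matching the 1 component.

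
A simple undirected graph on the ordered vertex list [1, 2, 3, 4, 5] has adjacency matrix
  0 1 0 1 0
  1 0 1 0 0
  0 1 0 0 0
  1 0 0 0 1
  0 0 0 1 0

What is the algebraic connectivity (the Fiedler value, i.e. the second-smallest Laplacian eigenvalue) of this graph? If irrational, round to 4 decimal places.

0.3820

Reading degrees in the order [1, 2, 3, 4, 5] gives [2, 2, 1, 2, 1]; set D = diag(2, 2, 1, 2, 1) and form L = D - A. The smallest Laplacian eigenvalue is always 0. The next one, lambda_2 = 0.3820, measures how hard the graph is to disconnect: larger values mean better connectivity. The eigenvalues sum to 8, which equals trace(L) = 2|E|. The largest eigenvalue, 3.6180, is at most the vertex count 5.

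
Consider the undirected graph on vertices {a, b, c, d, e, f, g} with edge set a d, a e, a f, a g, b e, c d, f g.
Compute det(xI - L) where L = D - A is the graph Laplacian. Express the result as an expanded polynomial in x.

Each diagonal entry of L is the vertex degree and each off-diagonal entry is -1 where an edge is present, 0 otherwise; in the order [a, b, c, d, e, f, g] the diagonal is [4, 1, 1, 2, 2, 2, 2]. Computing det(xI - L) by cofactor expansion (or equivalently via sum-over-permutations) gives x^7 - 14x^6 + 74x^5 - 186x^4 + 226x^3 - 118x^2 + 21x. The coefficient of x^6 equals -trace(L) = -14, matching the sum of degrees. By the matrix-tree theorem the graph has (1/7) * product of the nonzero eigenvalues = 3 spanning trees. The largest eigenvalue, 5.1642, is at most the vertex count 7.

x^7 - 14x^6 + 74x^5 - 186x^4 + 226x^3 - 118x^2 + 21x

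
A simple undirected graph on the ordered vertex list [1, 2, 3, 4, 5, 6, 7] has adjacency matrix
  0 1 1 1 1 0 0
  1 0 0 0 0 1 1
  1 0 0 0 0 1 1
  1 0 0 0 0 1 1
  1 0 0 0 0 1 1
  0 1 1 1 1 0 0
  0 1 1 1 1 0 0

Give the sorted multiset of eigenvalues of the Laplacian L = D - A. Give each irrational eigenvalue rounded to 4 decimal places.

With the vertex order [1, 2, 3, 4, 5, 6, 7], the degrees are [4, 3, 3, 3, 3, 4, 4], giving D = diag(4, 3, 3, 3, 3, 4, 4) and L = D - A. Diagonalising L (or applying a numerical eigensolver to the 7x7 matrix) gives the spectrum above. The single zero eigenvalue shows the graph is connected. The eigenvalues sum to 24, which equals trace(L) = 2|E|. By the matrix-tree theorem the graph has (1/7) * product of the nonzero eigenvalues = 432 spanning trees.

[0, 3, 3, 3, 4, 4, 7]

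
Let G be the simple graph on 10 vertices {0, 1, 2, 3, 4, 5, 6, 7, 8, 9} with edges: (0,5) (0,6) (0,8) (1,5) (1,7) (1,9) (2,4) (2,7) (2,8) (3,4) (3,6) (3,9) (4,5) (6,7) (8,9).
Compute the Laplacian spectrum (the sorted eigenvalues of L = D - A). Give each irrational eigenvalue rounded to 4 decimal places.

[0, 2, 2, 2, 2, 2, 5, 5, 5, 5]

Each diagonal entry of L is the vertex degree and each off-diagonal entry is -1 where an edge is present, 0 otherwise; in the order [0, 1, 2, 3, 4, 5, 6, 7, 8, 9] the diagonal is [3, 3, 3, 3, 3, 3, 3, 3, 3, 3]. L is symmetric positive semidefinite, so every eigenvalue is real and nonnegative. The single zero eigenvalue shows the graph is connected. The largest eigenvalue, 5, is at most the vertex count 10.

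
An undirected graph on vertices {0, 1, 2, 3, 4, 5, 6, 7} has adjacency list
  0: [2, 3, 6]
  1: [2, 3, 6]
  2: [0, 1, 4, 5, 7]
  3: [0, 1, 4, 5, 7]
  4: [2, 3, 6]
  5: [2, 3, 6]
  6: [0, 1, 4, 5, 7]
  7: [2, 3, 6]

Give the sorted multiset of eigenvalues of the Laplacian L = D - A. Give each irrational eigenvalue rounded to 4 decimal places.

[0, 3, 3, 3, 3, 5, 5, 8]

Reading degrees in the order [0, 1, 2, 3, 4, 5, 6, 7] gives [3, 3, 5, 5, 3, 3, 5, 3]; set D = diag(3, 3, 5, 5, 3, 3, 5, 3) and form L = D - A. Diagonalising L (or applying a numerical eigensolver to the 8x8 matrix) gives the spectrum above. By the matrix-tree theorem the graph has (1/8) * product of the nonzero eigenvalues = 2025 spanning trees. There is one zero in the spectrum, matching the 1 component.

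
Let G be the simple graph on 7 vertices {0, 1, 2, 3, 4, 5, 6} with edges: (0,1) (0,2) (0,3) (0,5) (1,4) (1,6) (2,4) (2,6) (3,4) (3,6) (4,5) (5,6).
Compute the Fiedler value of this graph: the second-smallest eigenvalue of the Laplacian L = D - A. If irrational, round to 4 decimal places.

Each diagonal entry of L is the vertex degree and each off-diagonal entry is -1 where an edge is present, 0 otherwise; in the order [0, 1, 2, 3, 4, 5, 6] the diagonal is [4, 3, 3, 3, 4, 3, 4]. Computing the eigenvalues of L and sorting gives [0, 3, 3, 3, 4, 4, 7]. The Fiedler value lambda_2 = 3 is strictly positive, so the graph is connected. By the matrix-tree theorem the graph has (1/7) * product of the nonzero eigenvalues = 432 spanning trees.

3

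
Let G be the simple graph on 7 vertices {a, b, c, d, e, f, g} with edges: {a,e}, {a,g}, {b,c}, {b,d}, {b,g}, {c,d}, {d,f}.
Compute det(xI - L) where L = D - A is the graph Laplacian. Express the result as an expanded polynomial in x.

x^7 - 14x^6 + 75x^5 - 192x^4 + 239x^3 - 130x^2 + 21x

Reading degrees in the order [a, b, c, d, e, f, g] gives [2, 3, 2, 3, 1, 1, 2]; set D = diag(2, 3, 2, 3, 1, 1, 2) and form L = D - A. Computing det(xI - L) by cofactor expansion (or equivalently via sum-over-permutations) gives x^7 - 14x^6 + 75x^5 - 192x^4 + 239x^3 - 130x^2 + 21x. The coefficient of x^6 equals -trace(L) = -14, matching the sum of degrees.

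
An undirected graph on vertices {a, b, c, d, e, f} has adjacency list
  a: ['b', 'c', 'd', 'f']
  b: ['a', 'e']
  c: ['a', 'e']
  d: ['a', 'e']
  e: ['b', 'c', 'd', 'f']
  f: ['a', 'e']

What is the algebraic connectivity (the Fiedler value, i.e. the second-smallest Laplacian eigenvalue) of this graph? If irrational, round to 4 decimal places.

2

Each diagonal entry of L is the vertex degree and each off-diagonal entry is -1 where an edge is present, 0 otherwise; in the order [a, b, c, d, e, f] the diagonal is [4, 2, 2, 2, 4, 2]. The sorted Laplacian eigenvalues are [0, 2, 2, 2, 4, 6]; the algebraic connectivity is the second entry, 2. By the matrix-tree theorem the graph has (1/6) * product of the nonzero eigenvalues = 32 spanning trees.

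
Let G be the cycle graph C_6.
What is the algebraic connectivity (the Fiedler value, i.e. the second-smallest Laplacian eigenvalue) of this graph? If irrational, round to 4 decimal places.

1

The graph has 6 vertices and degree multiset [2, 2, 2, 2, 2, 2]; D is the diagonal matrix of degrees and L = D - A. The smallest Laplacian eigenvalue is always 0. The next one, lambda_2 = 1, measures how hard the graph is to disconnect: larger values mean better connectivity. By the matrix-tree theorem the graph has (1/6) * product of the nonzero eigenvalues = 6 spanning trees.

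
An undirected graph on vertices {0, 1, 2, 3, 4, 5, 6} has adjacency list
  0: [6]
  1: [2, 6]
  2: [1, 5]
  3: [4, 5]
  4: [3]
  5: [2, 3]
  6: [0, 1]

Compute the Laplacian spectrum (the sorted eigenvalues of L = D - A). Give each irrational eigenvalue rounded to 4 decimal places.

Each diagonal entry of L is the vertex degree and each off-diagonal entry is -1 where an edge is present, 0 otherwise; in the order [0, 1, 2, 3, 4, 5, 6] the diagonal is [1, 2, 2, 2, 1, 2, 2]. Since every row of L sums to 0, the all-ones vector is in the kernel and 0 is an eigenvalue. The single zero eigenvalue shows the graph is connected. The largest eigenvalue, 3.8019, is at most the vertex count 7.

[0, 0.1981, 0.7530, 1.5550, 2.4450, 3.2470, 3.8019]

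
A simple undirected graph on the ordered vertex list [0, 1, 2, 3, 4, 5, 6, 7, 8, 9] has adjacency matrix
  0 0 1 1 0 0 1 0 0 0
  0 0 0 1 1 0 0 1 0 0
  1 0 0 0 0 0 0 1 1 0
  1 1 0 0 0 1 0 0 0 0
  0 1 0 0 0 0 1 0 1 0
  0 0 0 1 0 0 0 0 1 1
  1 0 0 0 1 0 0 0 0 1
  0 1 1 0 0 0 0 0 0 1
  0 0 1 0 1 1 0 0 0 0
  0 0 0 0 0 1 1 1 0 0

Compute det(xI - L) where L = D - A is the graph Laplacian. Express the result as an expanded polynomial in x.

Reading degrees in the order [0, 1, 2, 3, 4, 5, 6, 7, 8, 9] gives [3, 3, 3, 3, 3, 3, 3, 3, 3, 3]; set D = diag(3, 3, 3, 3, 3, 3, 3, 3, 3, 3) and form L = D - A. Computing det(xI - L) by cofactor expansion (or equivalently via sum-over-permutations) gives x^10 - 30x^9 + 390x^8 - 2880x^7 + 13305x^6 - 39882x^5 + 77640x^4 - 94800x^3 + 66000x^2 - 20000x. The coefficient of x^9 equals -trace(L) = -30, matching the sum of degrees. By the matrix-tree theorem the graph has (1/10) * product of the nonzero eigenvalues = 2000 spanning trees.

x^10 - 30x^9 + 390x^8 - 2880x^7 + 13305x^6 - 39882x^5 + 77640x^4 - 94800x^3 + 66000x^2 - 20000x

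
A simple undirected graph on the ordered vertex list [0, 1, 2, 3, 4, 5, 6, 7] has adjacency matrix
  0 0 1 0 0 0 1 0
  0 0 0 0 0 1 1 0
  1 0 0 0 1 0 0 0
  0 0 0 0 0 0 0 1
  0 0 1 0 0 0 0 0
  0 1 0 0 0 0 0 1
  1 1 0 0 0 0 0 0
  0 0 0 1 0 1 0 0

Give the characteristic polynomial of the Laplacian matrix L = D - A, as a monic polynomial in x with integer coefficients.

Reading degrees in the order [0, 1, 2, 3, 4, 5, 6, 7] gives [2, 2, 2, 1, 1, 2, 2, 2]; set D = diag(2, 2, 2, 1, 1, 2, 2, 2) and form L = D - A. L has integer entries, so p(x) = det(xI - L) has integer coefficients. Expanding the determinant yields x^8 - 14x^7 + 78x^6 - 220x^5 + 330x^4 - 252x^3 + 84x^2 - 8x. Since p(0) = det(-L) = 0, x divides p(x). The eigenvalues sum to 14, which equals trace(L) = 2|E|.

x^8 - 14x^7 + 78x^6 - 220x^5 + 330x^4 - 252x^3 + 84x^2 - 8x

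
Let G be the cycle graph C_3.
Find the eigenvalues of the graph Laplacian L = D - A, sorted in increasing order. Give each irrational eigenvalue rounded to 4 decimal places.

The graph has 3 vertices and degree multiset [2, 2, 2]; D is the diagonal matrix of degrees and L = D - A. The multiplicity of 0 as a Laplacian eigenvalue equals the number of connected components. The largest eigenvalue, 3, is at most the vertex count 3. The eigenvalues sum to 6, which equals trace(L) = 2|E|.

[0, 3, 3]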